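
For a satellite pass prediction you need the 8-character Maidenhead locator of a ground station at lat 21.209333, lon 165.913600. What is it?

RL21wf90

Offset from 180°W / 90°S: lon 345.91360°, lat 111.20933°.
Field: 345.91360/20 → 17 → R, 111.20933/10 → 11 → L; chars RL.
Square: 5.91360/2 → 2, 1.20933/1 → 1; chars 21.
Subsquare: 1.91360/0.0833333 → 22 → w, 0.20933/0.0416667 → 5 → f; chars wf.
Extended square: 0.08027/0.00833333 → 9, 0.00100/0.00416667 → 0; chars 90.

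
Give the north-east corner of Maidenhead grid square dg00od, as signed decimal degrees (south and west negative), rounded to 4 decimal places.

Field D=3, G=6: +3·20° lon, +6·10° lat → SW at lon -120°, lat -30°.
Square 0, 0: +0·2° lon, +0·1° lat → SW at lon -120°, lat -30°.
Subsquare o=14, d=3: +14·0.0833333° lon, +3·0.0416667° lat → SW at lon -118.833°, lat -29.875°.
Cell spans 0.0833333° lon × 0.0416667° lat. NE corner is SW corner plus one full cell.
latitude -29.8333, longitude -118.7500.

-29.8333, -118.7500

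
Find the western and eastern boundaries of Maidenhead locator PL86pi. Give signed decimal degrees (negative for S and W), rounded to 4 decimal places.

137.2500, 137.3333

Field P=15, L=11: +15·20° lon, +11·10° lat → SW at lon 120°, lat 20°.
Square 8, 6: +8·2° lon, +6·1° lat → SW at lon 136°, lat 26°.
Subsquare p=15, i=8: +15·0.0833333° lon, +8·0.0416667° lat → SW at lon 137.25°, lat 26.3333°.
Cell spans 0.0833333° lon × 0.0416667° lat.
west 137.2500, east 137.3333.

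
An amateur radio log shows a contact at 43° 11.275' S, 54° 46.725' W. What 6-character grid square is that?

Add 180° to longitude and 90° to latitude: 125.2212, 46.8121.
Field (20°×10°, letters A–R): lon ⌊125.2212/20⌋ = 6 → G; lat ⌊46.8121/10⌋ = 4 → E.
Square (2°×1°, digits 0–9): lon ⌊5.2212/2⌋ = 2; lat ⌊6.8121/1⌋ = 6.
Subsquare (5′×2.5′, letters a–x): lon ⌊1.2212/0.0833333⌋ = 14 → o; lat ⌊0.8121/0.0416667⌋ = 19 → t.

GE26ot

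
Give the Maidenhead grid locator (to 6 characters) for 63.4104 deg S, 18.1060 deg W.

IC06wo

Shift to the Maidenhead origin (180°W, 90°S): lon 161.8940, lat 26.5896.
Field: lon ⌊161.8940/20⌋ = 8 → I; lat ⌊26.5896/10⌋ = 2 → C.
Square: lon ⌊1.8940/2⌋ = 0; lat ⌊6.5896/1⌋ = 6.
Subsquare: lon ⌊1.8940/0.0833333⌋ = 22 → w; lat ⌊0.5896/0.0416667⌋ = 14 → o.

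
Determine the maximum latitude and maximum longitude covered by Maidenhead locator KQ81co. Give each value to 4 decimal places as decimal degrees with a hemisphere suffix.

Field K=10, Q=16: +10·20° lon, +16·10° lat → SW at lon 20°, lat 70°.
Square 8, 1: +8·2° lon, +1·1° lat → SW at lon 36°, lat 71°.
Subsquare c=2, o=14: +2·0.0833333° lon, +14·0.0416667° lat → SW at lon 36.1667°, lat 71.5833°.
Cell spans 0.0833333° lon × 0.0416667° lat. NE corner is SW corner plus one full cell.
latitude 71.6250° N, longitude 36.2500° E.

71.6250° N, 36.2500° E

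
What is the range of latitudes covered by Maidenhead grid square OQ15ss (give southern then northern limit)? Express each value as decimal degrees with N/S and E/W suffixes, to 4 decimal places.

Field O=14, Q=16: +14·20° lon, +16·10° lat → SW at lon 100°, lat 70°.
Square 1, 5: +1·2° lon, +5·1° lat → SW at lon 102°, lat 75°.
Subsquare s=18, s=18: +18·0.0833333° lon, +18·0.0416667° lat → SW at lon 103.5°, lat 75.75°.
Cell spans 0.0833333° lon × 0.0416667° lat.
south 75.7500° N, north 75.7917° N.

75.7500° N, 75.7917° N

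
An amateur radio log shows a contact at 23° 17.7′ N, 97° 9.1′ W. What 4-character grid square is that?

EL13

Add 180° to longitude and 90° to latitude: 82.85, 113.30.
Field (20°×10°, letters A–R): lon ⌊82.85/20⌋ = 4 → E; lat ⌊113.30/10⌋ = 11 → L.
Square (2°×1°, digits 0–9): lon ⌊2.85/2⌋ = 1; lat ⌊3.30/1⌋ = 3.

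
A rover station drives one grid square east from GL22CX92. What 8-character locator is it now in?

Longitude extended square 9; +1 → 10, wraps to 0, carry into subsquare.
Longitude subsquare c = 2; +1 → 3 = d.
The latitude characters are unchanged.

GL22dx02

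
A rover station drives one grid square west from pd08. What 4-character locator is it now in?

OD98

Longitude square 0; −1 → -1, wraps to 9, carry into field.
Longitude field P = 15; −1 → 14 = O.
The latitude characters are unchanged.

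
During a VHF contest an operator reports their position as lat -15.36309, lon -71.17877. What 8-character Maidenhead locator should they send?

FH44jp82

Add 180° to longitude and 90° to latitude: 108.82123, 74.63691.
Field: lon ⌊108.82123/20⌋ = 5 → F; lat ⌊74.63691/10⌋ = 7 → H.
Square: lon ⌊8.82123/2⌋ = 4; lat ⌊4.63691/1⌋ = 4.
Subsquare: lon ⌊0.82123/0.0833333⌋ = 9 → j; lat ⌊0.63691/0.0416667⌋ = 15 → p.
Extended square: lon ⌊0.07123/0.00833333⌋ = 8; lat ⌊0.01191/0.00416667⌋ = 2.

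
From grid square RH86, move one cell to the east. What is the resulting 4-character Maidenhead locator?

RH96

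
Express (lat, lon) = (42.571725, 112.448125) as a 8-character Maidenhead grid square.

ON62fn37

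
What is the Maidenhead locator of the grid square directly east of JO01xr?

JO11ar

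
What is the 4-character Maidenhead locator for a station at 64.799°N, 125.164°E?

PP24

Add 180° to longitude and 90° to latitude: 305.16, 154.80.
Field: 305.16/20 → 15 → P, 154.80/10 → 15 → P; chars PP.
Square: 5.16/2 → 2, 4.80/1 → 4; chars 24.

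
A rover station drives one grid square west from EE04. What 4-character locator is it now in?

Longitude square 0; −1 → -1, wraps to 9, carry into field.
Longitude field E = 4; −1 → 3 = D.
The latitude characters are unchanged.

DE94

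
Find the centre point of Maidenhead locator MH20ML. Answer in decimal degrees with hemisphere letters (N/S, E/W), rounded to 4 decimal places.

Field M=12, H=7: +12·20° lon, +7·10° lat → SW at lon 60°, lat -20°.
Square 2, 0: +2·2° lon, +0·1° lat → SW at lon 64°, lat -20°.
Subsquare m=12, l=11: +12·0.0833333° lon, +11·0.0416667° lat → SW at lon 65°, lat -19.5417°.
Cell spans 0.0833333° lon × 0.0416667° lat. Centre is SW corner plus half of each.
latitude 19.5208° S, longitude 65.0417° E.

19.5208° S, 65.0417° E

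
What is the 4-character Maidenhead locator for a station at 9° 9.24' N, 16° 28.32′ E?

JJ89

Shift to the Maidenhead origin (180°W, 90°S): lon 196.47, lat 99.15.
Field (20°×10°, letters A–R): lon ⌊196.47/20⌋ = 9 → J; lat ⌊99.15/10⌋ = 9 → J.
Square (2°×1°, digits 0–9): lon ⌊16.47/2⌋ = 8; lat ⌊9.15/1⌋ = 9.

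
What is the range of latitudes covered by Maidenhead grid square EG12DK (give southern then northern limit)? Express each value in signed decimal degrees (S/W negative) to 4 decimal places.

-27.5833, -27.5417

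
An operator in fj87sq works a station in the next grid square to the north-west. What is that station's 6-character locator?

FJ87rr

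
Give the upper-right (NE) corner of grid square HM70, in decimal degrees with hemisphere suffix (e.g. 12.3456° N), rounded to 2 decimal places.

31.00° N, 24.00° W

Field H=7, M=12: +7·20° lon, +12·10° lat → SW at lon -40°, lat 30°.
Square 7, 0: +7·2° lon, +0·1° lat → SW at lon -26°, lat 30°.
Cell spans 2° lon × 1° lat. NE corner is SW corner plus one full cell.
latitude 31.00° N, longitude 24.00° W.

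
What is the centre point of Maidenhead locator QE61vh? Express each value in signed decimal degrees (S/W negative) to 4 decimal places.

-48.6875, 153.7917

Field Q=16, E=4: +16·20° lon, +4·10° lat → SW at lon 140°, lat -50°.
Square 6, 1: +6·2° lon, +1·1° lat → SW at lon 152°, lat -49°.
Subsquare v=21, h=7: +21·0.0833333° lon, +7·0.0416667° lat → SW at lon 153.75°, lat -48.7083°.
Cell spans 0.0833333° lon × 0.0416667° lat. Centre is SW corner plus half of each.
latitude -48.6875, longitude 153.7917.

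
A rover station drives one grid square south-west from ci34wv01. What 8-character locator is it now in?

Longitude extended square 0; −1 → -1, wraps to 9, carry into subsquare.
Longitude subsquare w = 22; −1 → 21 = v.
Latitude extended square 1; −1 → 0.

CI34vv90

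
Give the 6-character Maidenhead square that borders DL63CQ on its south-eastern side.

DL63dp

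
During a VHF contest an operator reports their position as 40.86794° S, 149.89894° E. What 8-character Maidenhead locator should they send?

Add 180° to longitude and 90° to latitude: 329.89894, 49.13206.
Field: lon ⌊329.89894/20⌋ = 16 → Q; lat ⌊49.13206/10⌋ = 4 → E.
Square: lon ⌊9.89894/2⌋ = 4; lat ⌊9.13206/1⌋ = 9.
Subsquare: lon ⌊1.89894/0.0833333⌋ = 22 → w; lat ⌊0.13206/0.0416667⌋ = 3 → d.
Extended square: lon ⌊0.06561/0.00833333⌋ = 7; lat ⌊0.00706/0.00416667⌋ = 1.

QE49wd71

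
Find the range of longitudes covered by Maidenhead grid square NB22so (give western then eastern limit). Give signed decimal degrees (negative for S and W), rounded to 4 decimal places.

85.5000, 85.5833

Field N=13, B=1: +13·20° lon, +1·10° lat → SW at lon 80°, lat -80°.
Square 2, 2: +2·2° lon, +2·1° lat → SW at lon 84°, lat -78°.
Subsquare s=18, o=14: +18·0.0833333° lon, +14·0.0416667° lat → SW at lon 85.5°, lat -77.4167°.
Cell spans 0.0833333° lon × 0.0416667° lat.
west 85.5000, east 85.5833.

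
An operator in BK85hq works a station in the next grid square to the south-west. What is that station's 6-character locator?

Longitude subsquare h = 7; −1 → 6 = g.
Latitude subsquare q = 16; −1 → 15 = p.

BK85gp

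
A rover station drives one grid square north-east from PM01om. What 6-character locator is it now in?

PM01pn

Longitude subsquare o = 14; +1 → 15 = p.
Latitude subsquare m = 12; +1 → 13 = n.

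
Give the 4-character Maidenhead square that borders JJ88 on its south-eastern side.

JJ97

Longitude square 8; +1 → 9.
Latitude square 8; −1 → 7.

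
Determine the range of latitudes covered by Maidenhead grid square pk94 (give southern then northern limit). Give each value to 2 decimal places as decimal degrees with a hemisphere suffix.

Field P=15, K=10: +15·20° lon, +10·10° lat → SW at lon 120°, lat 10°.
Square 9, 4: +9·2° lon, +4·1° lat → SW at lon 138°, lat 14°.
Cell spans 2° lon × 1° lat.
south 14.00° N, north 15.00° N.

14.00° N, 15.00° N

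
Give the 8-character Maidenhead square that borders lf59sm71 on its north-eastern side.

LF59sm82

Longitude extended square 7; +1 → 8.
Latitude extended square 1; +1 → 2.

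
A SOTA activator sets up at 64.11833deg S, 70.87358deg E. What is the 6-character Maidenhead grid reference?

MC55kv

Add 180° to longitude and 90° to latitude: 250.8736, 25.8817.
Field: 250.8736/20 → 12 → M, 25.8817/10 → 2 → C; chars MC.
Square: 10.8736/2 → 5, 5.8817/1 → 5; chars 55.
Subsquare: 0.8736/0.0833333 → 10 → k, 0.8817/0.0416667 → 21 → v; chars kv.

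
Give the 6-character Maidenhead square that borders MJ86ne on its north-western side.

MJ86mf

Longitude subsquare n = 13; −1 → 12 = m.
Latitude subsquare e = 4; +1 → 5 = f.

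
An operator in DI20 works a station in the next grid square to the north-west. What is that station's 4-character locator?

DI11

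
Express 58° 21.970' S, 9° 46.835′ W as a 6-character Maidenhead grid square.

Add 180° to longitude and 90° to latitude: 170.2194, 31.6338.
Field: 170.2194/20 → 8 → I, 31.6338/10 → 3 → D; chars ID.
Square: 10.2194/2 → 5, 1.6338/1 → 1; chars 51.
Subsquare: 0.2194/0.0833333 → 2 → c, 0.6338/0.0416667 → 15 → p; chars cp.

ID51cp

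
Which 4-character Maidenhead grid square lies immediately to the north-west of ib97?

IB88

Longitude square 9; −1 → 8.
Latitude square 7; +1 → 8.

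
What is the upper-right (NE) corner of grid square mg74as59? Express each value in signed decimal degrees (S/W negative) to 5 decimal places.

Field M=12, G=6: +12·20° lon, +6·10° lat → SW at lon 60°, lat -30°.
Square 7, 4: +7·2° lon, +4·1° lat → SW at lon 74°, lat -26°.
Subsquare a=0, s=18: +0·0.0833333° lon, +18·0.0416667° lat → SW at lon 74°, lat -25.25°.
Extended square 5, 9: +5·0.00833333° lon, +9·0.00416667° lat → SW at lon 74.0417°, lat -25.2125°.
Cell spans 0.00833333° lon × 0.00416667° lat. NE corner is SW corner plus one full cell.
latitude -25.20833, longitude 74.05000.

-25.20833, 74.05000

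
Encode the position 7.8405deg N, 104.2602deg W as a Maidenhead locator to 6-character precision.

DJ77uu

Offset from 180°W / 90°S: lon 75.7398°, lat 97.8405°.
Field (20°×10°, letters A–R): 75.7398/20 → 3 → D, 97.8405/10 → 9 → J; chars DJ.
Square (2°×1°, digits 0–9): 15.7398/2 → 7, 7.8405/1 → 7; chars 77.
Subsquare (5′×2.5′, letters a–x): 1.7398/0.0833333 → 20 → u, 0.8405/0.0416667 → 20 → u; chars uu.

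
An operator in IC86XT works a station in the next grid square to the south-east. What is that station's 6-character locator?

IC96as

Longitude subsquare x = 23; +1 → 24, wraps to 0 = a, carry into square.
Longitude square 8; +1 → 9.
Latitude subsquare t = 19; −1 → 18 = s.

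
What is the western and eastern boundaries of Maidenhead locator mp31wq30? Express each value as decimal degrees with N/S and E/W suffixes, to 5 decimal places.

67.85833° E, 67.86667° E

Field M=12, P=15: +12·20° lon, +15·10° lat → SW at lon 60°, lat 60°.
Square 3, 1: +3·2° lon, +1·1° lat → SW at lon 66°, lat 61°.
Subsquare w=22, q=16: +22·0.0833333° lon, +16·0.0416667° lat → SW at lon 67.8333°, lat 61.6667°.
Extended square 3, 0: +3·0.00833333° lon, +0·0.00416667° lat → SW at lon 67.8583°, lat 61.6667°.
Cell spans 0.00833333° lon × 0.00416667° lat.
west 67.85833° E, east 67.86667° E.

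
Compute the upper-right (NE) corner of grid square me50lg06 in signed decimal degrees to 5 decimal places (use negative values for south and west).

Field M=12, E=4: +12·20° lon, +4·10° lat → SW at lon 60°, lat -50°.
Square 5, 0: +5·2° lon, +0·1° lat → SW at lon 70°, lat -50°.
Subsquare l=11, g=6: +11·0.0833333° lon, +6·0.0416667° lat → SW at lon 70.9167°, lat -49.75°.
Extended square 0, 6: +0·0.00833333° lon, +6·0.00416667° lat → SW at lon 70.9167°, lat -49.725°.
Cell spans 0.00833333° lon × 0.00416667° lat. NE corner is SW corner plus one full cell.
latitude -49.72083, longitude 70.92500.

-49.72083, 70.92500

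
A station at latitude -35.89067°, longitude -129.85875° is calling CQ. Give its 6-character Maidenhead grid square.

Offset from 180°W / 90°S: lon 50.1413°, lat 54.1093°.
Field (20°×10°, letters A–R): lon ⌊50.1413/20⌋ = 2 → C; lat ⌊54.1093/10⌋ = 5 → F.
Square (2°×1°, digits 0–9): lon ⌊10.1413/2⌋ = 5; lat ⌊4.1093/1⌋ = 4.
Subsquare (5′×2.5′, letters a–x): lon ⌊0.1413/0.0833333⌋ = 1 → b; lat ⌊0.1093/0.0416667⌋ = 2 → c.

CF54bc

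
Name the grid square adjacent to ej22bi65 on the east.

EJ22bi75

Longitude extended square 6; +1 → 7.
The latitude characters are unchanged.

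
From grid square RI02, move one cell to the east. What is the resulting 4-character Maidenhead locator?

Longitude square 0; +1 → 1.
The latitude characters are unchanged.

RI12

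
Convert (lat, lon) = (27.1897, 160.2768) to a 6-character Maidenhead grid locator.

RL07de

Shift to the Maidenhead origin (180°W, 90°S): lon 340.2768, lat 117.1897.
Field: 340.2768/20 → 17 → R, 117.1897/10 → 11 → L; chars RL.
Square: 0.2768/2 → 0, 7.1897/1 → 7; chars 07.
Subsquare: 0.2768/0.0833333 → 3 → d, 0.1897/0.0416667 → 4 → e; chars de.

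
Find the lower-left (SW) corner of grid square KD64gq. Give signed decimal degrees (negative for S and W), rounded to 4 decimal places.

-55.3333, 32.5000

Field K=10, D=3: +10·20° lon, +3·10° lat → SW at lon 20°, lat -60°.
Square 6, 4: +6·2° lon, +4·1° lat → SW at lon 32°, lat -56°.
Subsquare g=6, q=16: +6·0.0833333° lon, +16·0.0416667° lat → SW at lon 32.5°, lat -55.3333°.
latitude -55.3333, longitude 32.5000.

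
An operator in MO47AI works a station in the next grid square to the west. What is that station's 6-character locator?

MO37xi

Longitude subsquare a = 0; −1 → -1, wraps to 23 = x, carry into square.
Longitude square 4; −1 → 3.
The latitude characters are unchanged.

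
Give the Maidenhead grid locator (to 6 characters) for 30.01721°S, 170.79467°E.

RF59jx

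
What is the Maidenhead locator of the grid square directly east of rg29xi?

RG39ai

Longitude subsquare x = 23; +1 → 24, wraps to 0 = a, carry into square.
Longitude square 2; +1 → 3.
The latitude characters are unchanged.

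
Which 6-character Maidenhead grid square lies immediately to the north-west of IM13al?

IM03xm

Longitude subsquare a = 0; −1 → -1, wraps to 23 = x, carry into square.
Longitude square 1; −1 → 0.
Latitude subsquare l = 11; +1 → 12 = m.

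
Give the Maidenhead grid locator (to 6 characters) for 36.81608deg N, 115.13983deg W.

DM26kt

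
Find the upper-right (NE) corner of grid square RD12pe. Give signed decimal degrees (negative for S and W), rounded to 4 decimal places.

Field R=17, D=3: +17·20° lon, +3·10° lat → SW at lon 160°, lat -60°.
Square 1, 2: +1·2° lon, +2·1° lat → SW at lon 162°, lat -58°.
Subsquare p=15, e=4: +15·0.0833333° lon, +4·0.0416667° lat → SW at lon 163.25°, lat -57.8333°.
Cell spans 0.0833333° lon × 0.0416667° lat. NE corner is SW corner plus one full cell.
latitude -57.7917, longitude 163.3333.

-57.7917, 163.3333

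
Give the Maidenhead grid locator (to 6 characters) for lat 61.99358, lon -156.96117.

BP11mx

Shift to the Maidenhead origin (180°W, 90°S): lon 23.0388, lat 151.9936.
Field: 23.0388/20 → 1 → B, 151.9936/10 → 15 → P; chars BP.
Square: 3.0388/2 → 1, 1.9936/1 → 1; chars 11.
Subsquare: 1.0388/0.0833333 → 12 → m, 0.9936/0.0416667 → 23 → x; chars mx.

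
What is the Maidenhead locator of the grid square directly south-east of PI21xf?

PI31ae

Longitude subsquare x = 23; +1 → 24, wraps to 0 = a, carry into square.
Longitude square 2; +1 → 3.
Latitude subsquare f = 5; −1 → 4 = e.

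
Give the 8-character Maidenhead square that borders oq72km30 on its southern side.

Latitude extended square 0; −1 → -1, wraps to 9, carry into subsquare.
Latitude subsquare m = 12; −1 → 11 = l.
The longitude characters are unchanged.

OQ72kl39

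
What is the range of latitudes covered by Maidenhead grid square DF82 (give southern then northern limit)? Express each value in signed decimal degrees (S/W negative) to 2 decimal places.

-38.00, -37.00

Field D=3, F=5: +3·20° lon, +5·10° lat → SW at lon -120°, lat -40°.
Square 8, 2: +8·2° lon, +2·1° lat → SW at lon -104°, lat -38°.
Cell spans 2° lon × 1° lat.
south -38.00, north -37.00.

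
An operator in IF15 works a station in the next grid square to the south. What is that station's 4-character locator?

Latitude square 5; −1 → 4.
The longitude characters are unchanged.

IF14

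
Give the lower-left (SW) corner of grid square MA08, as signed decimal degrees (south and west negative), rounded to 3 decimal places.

Field M=12, A=0: +12·20° lon, +0·10° lat → SW at lon 60°, lat -90°.
Square 0, 8: +0·2° lon, +8·1° lat → SW at lon 60°, lat -82°.
latitude -82.000, longitude 60.000.

-82.000, 60.000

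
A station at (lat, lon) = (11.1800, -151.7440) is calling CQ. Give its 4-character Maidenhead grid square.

Offset from 180°W / 90°S: lon 28.26°, lat 101.18°.
Field: 28.26/20 → 1 → B, 101.18/10 → 10 → K; chars BK.
Square: 8.26/2 → 4, 1.18/1 → 1; chars 41.

BK41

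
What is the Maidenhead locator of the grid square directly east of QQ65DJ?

QQ65ej

Longitude subsquare d = 3; +1 → 4 = e.
The latitude characters are unchanged.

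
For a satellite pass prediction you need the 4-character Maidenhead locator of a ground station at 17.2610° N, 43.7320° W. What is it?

Add 180° to longitude and 90° to latitude: 136.27, 107.26.
Field: 136.27/20 → 6 → G, 107.26/10 → 10 → K; chars GK.
Square: 16.27/2 → 8, 7.26/1 → 7; chars 87.

GK87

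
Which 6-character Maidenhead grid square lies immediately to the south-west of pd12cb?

PD12ba

Longitude subsquare c = 2; −1 → 1 = b.
Latitude subsquare b = 1; −1 → 0 = a.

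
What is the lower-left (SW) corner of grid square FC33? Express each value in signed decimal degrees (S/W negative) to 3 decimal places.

-67.000, -74.000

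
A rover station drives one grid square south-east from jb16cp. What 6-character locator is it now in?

JB16do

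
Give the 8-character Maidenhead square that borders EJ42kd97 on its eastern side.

Longitude extended square 9; +1 → 10, wraps to 0, carry into subsquare.
Longitude subsquare k = 10; +1 → 11 = l.
The latitude characters are unchanged.

EJ42ld07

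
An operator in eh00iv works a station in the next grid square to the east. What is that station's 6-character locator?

Longitude subsquare i = 8; +1 → 9 = j.
The latitude characters are unchanged.

EH00jv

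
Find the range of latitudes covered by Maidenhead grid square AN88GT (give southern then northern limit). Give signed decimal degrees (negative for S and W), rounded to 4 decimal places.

48.7917, 48.8333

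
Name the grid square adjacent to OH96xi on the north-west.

OH96wj

Longitude subsquare x = 23; −1 → 22 = w.
Latitude subsquare i = 8; +1 → 9 = j.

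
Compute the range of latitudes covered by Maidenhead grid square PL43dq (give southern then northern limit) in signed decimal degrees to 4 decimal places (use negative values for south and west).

23.6667, 23.7083

Field P=15, L=11: +15·20° lon, +11·10° lat → SW at lon 120°, lat 20°.
Square 4, 3: +4·2° lon, +3·1° lat → SW at lon 128°, lat 23°.
Subsquare d=3, q=16: +3·0.0833333° lon, +16·0.0416667° lat → SW at lon 128.25°, lat 23.6667°.
Cell spans 0.0833333° lon × 0.0416667° lat.
south 23.6667, north 23.7083.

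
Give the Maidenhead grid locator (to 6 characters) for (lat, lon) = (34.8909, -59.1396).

GM04kv

Add 180° to longitude and 90° to latitude: 120.8604, 124.8909.
Field (20°×10°, letters A–R): lon ⌊120.8604/20⌋ = 6 → G; lat ⌊124.8909/10⌋ = 12 → M.
Square (2°×1°, digits 0–9): lon ⌊0.8604/2⌋ = 0; lat ⌊4.8909/1⌋ = 4.
Subsquare (5′×2.5′, letters a–x): lon ⌊0.8604/0.0833333⌋ = 10 → k; lat ⌊0.8909/0.0416667⌋ = 21 → v.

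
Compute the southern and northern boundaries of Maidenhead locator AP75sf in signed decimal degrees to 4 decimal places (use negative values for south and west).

65.2083, 65.2500

Field A=0, P=15: +0·20° lon, +15·10° lat → SW at lon -180°, lat 60°.
Square 7, 5: +7·2° lon, +5·1° lat → SW at lon -166°, lat 65°.
Subsquare s=18, f=5: +18·0.0833333° lon, +5·0.0416667° lat → SW at lon -164.5°, lat 65.2083°.
Cell spans 0.0833333° lon × 0.0416667° lat.
south 65.2083, north 65.2500.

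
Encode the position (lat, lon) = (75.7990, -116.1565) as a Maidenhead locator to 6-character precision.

Add 180° to longitude and 90° to latitude: 63.8435, 165.7990.
Field: lon ⌊63.8435/20⌋ = 3 → D; lat ⌊165.7990/10⌋ = 16 → Q.
Square: lon ⌊3.8435/2⌋ = 1; lat ⌊5.7990/1⌋ = 5.
Subsquare: lon ⌊1.8435/0.0833333⌋ = 22 → w; lat ⌊0.7990/0.0416667⌋ = 19 → t.

DQ15wt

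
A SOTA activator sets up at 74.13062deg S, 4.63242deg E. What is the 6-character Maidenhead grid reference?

JB25hu

Add 180° to longitude and 90° to latitude: 184.6324, 15.8694.
Field (20°×10°, letters A–R): lon ⌊184.6324/20⌋ = 9 → J; lat ⌊15.8694/10⌋ = 1 → B.
Square (2°×1°, digits 0–9): lon ⌊4.6324/2⌋ = 2; lat ⌊5.8694/1⌋ = 5.
Subsquare (5′×2.5′, letters a–x): lon ⌊0.6324/0.0833333⌋ = 7 → h; lat ⌊0.8694/0.0416667⌋ = 20 → u.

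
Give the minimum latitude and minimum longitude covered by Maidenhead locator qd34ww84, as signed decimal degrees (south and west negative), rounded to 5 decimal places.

-55.06667, 147.90000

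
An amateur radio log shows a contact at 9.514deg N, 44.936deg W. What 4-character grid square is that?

Shift to the Maidenhead origin (180°W, 90°S): lon 135.06, lat 99.51.
Field (20°×10°, letters A–R): lon ⌊135.06/20⌋ = 6 → G; lat ⌊99.51/10⌋ = 9 → J.
Square (2°×1°, digits 0–9): lon ⌊15.06/2⌋ = 7; lat ⌊9.51/1⌋ = 9.

GJ79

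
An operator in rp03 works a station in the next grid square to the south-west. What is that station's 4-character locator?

Longitude square 0; −1 → -1, wraps to 9, carry into field.
Longitude field R = 17; −1 → 16 = Q.
Latitude square 3; −1 → 2.

QP92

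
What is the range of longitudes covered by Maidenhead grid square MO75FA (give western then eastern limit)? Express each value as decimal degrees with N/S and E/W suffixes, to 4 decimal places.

74.4167° E, 74.5000° E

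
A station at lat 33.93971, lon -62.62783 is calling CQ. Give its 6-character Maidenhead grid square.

FM83qw

Add 180° to longitude and 90° to latitude: 117.3722, 123.9397.
Field: lon ⌊117.3722/20⌋ = 5 → F; lat ⌊123.9397/10⌋ = 12 → M.
Square: lon ⌊17.3722/2⌋ = 8; lat ⌊3.9397/1⌋ = 3.
Subsquare: lon ⌊1.3722/0.0833333⌋ = 16 → q; lat ⌊0.9397/0.0416667⌋ = 22 → w.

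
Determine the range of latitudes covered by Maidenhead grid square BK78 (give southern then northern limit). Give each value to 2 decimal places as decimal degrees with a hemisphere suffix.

Field B=1, K=10: +1·20° lon, +10·10° lat → SW at lon -160°, lat 10°.
Square 7, 8: +7·2° lon, +8·1° lat → SW at lon -146°, lat 18°.
Cell spans 2° lon × 1° lat.
south 18.00° N, north 19.00° N.

18.00° N, 19.00° N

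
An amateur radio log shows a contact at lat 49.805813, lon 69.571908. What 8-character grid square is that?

MN49st83

Shift to the Maidenhead origin (180°W, 90°S): lon 249.57191, lat 139.80581.
Field: 249.57191/20 → 12 → M, 139.80581/10 → 13 → N; chars MN.
Square: 9.57191/2 → 4, 9.80581/1 → 9; chars 49.
Subsquare: 1.57191/0.0833333 → 18 → s, 0.80581/0.0416667 → 19 → t; chars st.
Extended square: 0.07191/0.00833333 → 8, 0.01415/0.00416667 → 3; chars 83.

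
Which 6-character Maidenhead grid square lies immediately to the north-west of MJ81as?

MJ71xt

Longitude subsquare a = 0; −1 → -1, wraps to 23 = x, carry into square.
Longitude square 8; −1 → 7.
Latitude subsquare s = 18; +1 → 19 = t.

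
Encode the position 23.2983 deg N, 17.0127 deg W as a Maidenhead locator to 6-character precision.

IL13lh

Add 180° to longitude and 90° to latitude: 162.9873, 113.2983.
Field (20°×10°, letters A–R): 162.9873/20 → 8 → I, 113.2983/10 → 11 → L; chars IL.
Square (2°×1°, digits 0–9): 2.9873/2 → 1, 3.2983/1 → 3; chars 13.
Subsquare (5′×2.5′, letters a–x): 0.9873/0.0833333 → 11 → l, 0.2983/0.0416667 → 7 → h; chars lh.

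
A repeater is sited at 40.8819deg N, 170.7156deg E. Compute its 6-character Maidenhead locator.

Shift to the Maidenhead origin (180°W, 90°S): lon 350.7156, lat 130.8819.
Field: 350.7156/20 → 17 → R, 130.8819/10 → 13 → N; chars RN.
Square: 10.7156/2 → 5, 0.8819/1 → 0; chars 50.
Subsquare: 0.7156/0.0833333 → 8 → i, 0.8819/0.0416667 → 21 → v; chars iv.

RN50iv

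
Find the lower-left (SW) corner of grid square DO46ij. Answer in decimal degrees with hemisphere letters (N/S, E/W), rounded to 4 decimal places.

Field D=3, O=14: +3·20° lon, +14·10° lat → SW at lon -120°, lat 50°.
Square 4, 6: +4·2° lon, +6·1° lat → SW at lon -112°, lat 56°.
Subsquare i=8, j=9: +8·0.0833333° lon, +9·0.0416667° lat → SW at lon -111.333°, lat 56.375°.
latitude 56.3750° N, longitude 111.3333° W.

56.3750° N, 111.3333° W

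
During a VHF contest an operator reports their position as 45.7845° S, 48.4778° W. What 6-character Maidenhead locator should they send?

GE54sf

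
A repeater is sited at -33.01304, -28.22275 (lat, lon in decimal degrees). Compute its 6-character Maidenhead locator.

HF56vx

Add 180° to longitude and 90° to latitude: 151.7773, 56.9870.
Field: lon ⌊151.7773/20⌋ = 7 → H; lat ⌊56.9870/10⌋ = 5 → F.
Square: lon ⌊11.7773/2⌋ = 5; lat ⌊6.9870/1⌋ = 6.
Subsquare: lon ⌊1.7773/0.0833333⌋ = 21 → v; lat ⌊0.9870/0.0416667⌋ = 23 → x.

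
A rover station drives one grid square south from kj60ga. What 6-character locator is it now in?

Latitude subsquare a = 0; −1 → -1, wraps to 23 = x, carry into square.
Latitude square 0; −1 → -1, wraps to 9, carry into field.
Latitude field J = 9; −1 → 8 = I.
The longitude characters are unchanged.

KI69gx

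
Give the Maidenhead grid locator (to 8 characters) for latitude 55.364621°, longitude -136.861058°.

CO15ni67

Shift to the Maidenhead origin (180°W, 90°S): lon 43.13894, lat 145.36462.
Field: lon ⌊43.13894/20⌋ = 2 → C; lat ⌊145.36462/10⌋ = 14 → O.
Square: lon ⌊3.13894/2⌋ = 1; lat ⌊5.36462/1⌋ = 5.
Subsquare: lon ⌊1.13894/0.0833333⌋ = 13 → n; lat ⌊0.36462/0.0416667⌋ = 8 → i.
Extended square: lon ⌊0.05561/0.00833333⌋ = 6; lat ⌊0.03129/0.00416667⌋ = 7.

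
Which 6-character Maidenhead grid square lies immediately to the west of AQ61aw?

Longitude subsquare a = 0; −1 → -1, wraps to 23 = x, carry into square.
Longitude square 6; −1 → 5.
The latitude characters are unchanged.

AQ51xw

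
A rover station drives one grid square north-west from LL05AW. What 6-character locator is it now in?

KL95xx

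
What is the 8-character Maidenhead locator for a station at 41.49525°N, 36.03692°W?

HN11xl58

Add 180° to longitude and 90° to latitude: 143.96308, 131.49525.
Field: 143.96308/20 → 7 → H, 131.49525/10 → 13 → N; chars HN.
Square: 3.96308/2 → 1, 1.49525/1 → 1; chars 11.
Subsquare: 1.96308/0.0833333 → 23 → x, 0.49525/0.0416667 → 11 → l; chars xl.
Extended square: 0.04641/0.00833333 → 5, 0.03692/0.00416667 → 8; chars 58.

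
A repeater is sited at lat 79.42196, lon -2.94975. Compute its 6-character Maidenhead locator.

Add 180° to longitude and 90° to latitude: 177.0503, 169.4220.
Field: 177.0503/20 → 8 → I, 169.4220/10 → 16 → Q; chars IQ.
Square: 17.0503/2 → 8, 9.4220/1 → 9; chars 89.
Subsquare: 1.0503/0.0833333 → 12 → m, 0.4220/0.0416667 → 10 → k; chars mk.

IQ89mk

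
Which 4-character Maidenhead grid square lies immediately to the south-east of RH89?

RH98

Longitude square 8; +1 → 9.
Latitude square 9; −1 → 8.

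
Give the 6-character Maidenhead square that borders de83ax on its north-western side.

DE74xa

Longitude subsquare a = 0; −1 → -1, wraps to 23 = x, carry into square.
Longitude square 8; −1 → 7.
Latitude subsquare x = 23; +1 → 24, wraps to 0 = a, carry into square.
Latitude square 3; +1 → 4.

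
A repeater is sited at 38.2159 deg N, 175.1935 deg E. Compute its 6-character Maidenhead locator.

RM78of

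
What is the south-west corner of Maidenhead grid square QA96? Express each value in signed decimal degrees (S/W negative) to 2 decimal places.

Field Q=16, A=0: +16·20° lon, +0·10° lat → SW at lon 140°, lat -90°.
Square 9, 6: +9·2° lon, +6·1° lat → SW at lon 158°, lat -84°.
latitude -84.00, longitude 158.00.

-84.00, 158.00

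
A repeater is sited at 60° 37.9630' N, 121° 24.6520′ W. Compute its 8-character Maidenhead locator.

Offset from 180°W / 90°S: lon 58.58913°, lat 150.63272°.
Field: lon ⌊58.58913/20⌋ = 2 → C; lat ⌊150.63272/10⌋ = 15 → P.
Square: lon ⌊18.58913/2⌋ = 9; lat ⌊0.63272/1⌋ = 0.
Subsquare: lon ⌊0.58913/0.0833333⌋ = 7 → h; lat ⌊0.63272/0.0416667⌋ = 15 → p.
Extended square: lon ⌊0.00580/0.00833333⌋ = 0; lat ⌊0.00772/0.00416667⌋ = 1.

CP90hp01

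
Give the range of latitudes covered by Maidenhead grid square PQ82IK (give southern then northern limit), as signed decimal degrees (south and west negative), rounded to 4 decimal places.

72.4167, 72.4583

Field P=15, Q=16: +15·20° lon, +16·10° lat → SW at lon 120°, lat 70°.
Square 8, 2: +8·2° lon, +2·1° lat → SW at lon 136°, lat 72°.
Subsquare i=8, k=10: +8·0.0833333° lon, +10·0.0416667° lat → SW at lon 136.667°, lat 72.4167°.
Cell spans 0.0833333° lon × 0.0416667° lat.
south 72.4167, north 72.4583.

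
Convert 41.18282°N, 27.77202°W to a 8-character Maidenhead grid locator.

HN61ce73

Add 180° to longitude and 90° to latitude: 152.22798, 131.18282.
Field: lon ⌊152.22798/20⌋ = 7 → H; lat ⌊131.18282/10⌋ = 13 → N.
Square: lon ⌊12.22798/2⌋ = 6; lat ⌊1.18282/1⌋ = 1.
Subsquare: lon ⌊0.22798/0.0833333⌋ = 2 → c; lat ⌊0.18282/0.0416667⌋ = 4 → e.
Extended square: lon ⌊0.06131/0.00833333⌋ = 7; lat ⌊0.01615/0.00416667⌋ = 3.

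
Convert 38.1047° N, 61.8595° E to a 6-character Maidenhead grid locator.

Add 180° to longitude and 90° to latitude: 241.8595, 128.1047.
Field: lon ⌊241.8595/20⌋ = 12 → M; lat ⌊128.1047/10⌋ = 12 → M.
Square: lon ⌊1.8595/2⌋ = 0; lat ⌊8.1047/1⌋ = 8.
Subsquare: lon ⌊1.8595/0.0833333⌋ = 22 → w; lat ⌊0.1047/0.0416667⌋ = 2 → c.

MM08wc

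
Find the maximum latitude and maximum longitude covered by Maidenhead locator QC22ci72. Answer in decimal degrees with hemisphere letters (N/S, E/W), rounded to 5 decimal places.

Field Q=16, C=2: +16·20° lon, +2·10° lat → SW at lon 140°, lat -70°.
Square 2, 2: +2·2° lon, +2·1° lat → SW at lon 144°, lat -68°.
Subsquare c=2, i=8: +2·0.0833333° lon, +8·0.0416667° lat → SW at lon 144.167°, lat -67.6667°.
Extended square 7, 2: +7·0.00833333° lon, +2·0.00416667° lat → SW at lon 144.225°, lat -67.6583°.
Cell spans 0.00833333° lon × 0.00416667° lat. NE corner is SW corner plus one full cell.
latitude 67.65417° S, longitude 144.23333° E.

67.65417° S, 144.23333° E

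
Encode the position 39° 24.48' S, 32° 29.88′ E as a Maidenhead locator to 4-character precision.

KF60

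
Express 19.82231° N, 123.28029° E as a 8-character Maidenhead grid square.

Shift to the Maidenhead origin (180°W, 90°S): lon 303.28029, lat 109.82231.
Field (20°×10°, letters A–R): lon ⌊303.28029/20⌋ = 15 → P; lat ⌊109.82231/10⌋ = 10 → K.
Square (2°×1°, digits 0–9): lon ⌊3.28029/2⌋ = 1; lat ⌊9.82231/1⌋ = 9.
Subsquare (5′×2.5′, letters a–x): lon ⌊1.28029/0.0833333⌋ = 15 → p; lat ⌊0.82231/0.0416667⌋ = 19 → t.
Extended square (30″×15″, digits 0–9): lon ⌊0.03029/0.00833333⌋ = 3; lat ⌊0.03064/0.00416667⌋ = 7.

PK19pt37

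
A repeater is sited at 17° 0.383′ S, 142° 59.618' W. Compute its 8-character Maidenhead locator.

Add 180° to longitude and 90° to latitude: 37.00637, 72.99362.
Field: lon ⌊37.00637/20⌋ = 1 → B; lat ⌊72.99362/10⌋ = 7 → H.
Square: lon ⌊17.00637/2⌋ = 8; lat ⌊2.99362/1⌋ = 2.
Subsquare: lon ⌊1.00637/0.0833333⌋ = 12 → m; lat ⌊0.99362/0.0416667⌋ = 23 → x.
Extended square: lon ⌊0.00637/0.00833333⌋ = 0; lat ⌊0.03528/0.00416667⌋ = 8.

BH82mx08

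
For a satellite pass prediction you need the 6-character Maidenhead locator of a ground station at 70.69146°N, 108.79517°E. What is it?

OQ40jq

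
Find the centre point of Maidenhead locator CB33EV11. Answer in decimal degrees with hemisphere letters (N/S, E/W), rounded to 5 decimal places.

Field C=2, B=1: +2·20° lon, +1·10° lat → SW at lon -140°, lat -80°.
Square 3, 3: +3·2° lon, +3·1° lat → SW at lon -134°, lat -77°.
Subsquare e=4, v=21: +4·0.0833333° lon, +21·0.0416667° lat → SW at lon -133.667°, lat -76.125°.
Extended square 1, 1: +1·0.00833333° lon, +1·0.00416667° lat → SW at lon -133.658°, lat -76.1208°.
Cell spans 0.00833333° lon × 0.00416667° lat. Centre is SW corner plus half of each.
latitude 76.11875° S, longitude 133.65417° W.

76.11875° S, 133.65417° W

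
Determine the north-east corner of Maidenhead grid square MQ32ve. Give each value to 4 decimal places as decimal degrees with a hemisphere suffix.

72.2083° N, 67.8333° E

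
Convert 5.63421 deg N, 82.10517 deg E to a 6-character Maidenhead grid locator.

Shift to the Maidenhead origin (180°W, 90°S): lon 262.1052, lat 95.6342.
Field (20°×10°, letters A–R): 262.1052/20 → 13 → N, 95.6342/10 → 9 → J; chars NJ.
Square (2°×1°, digits 0–9): 2.1052/2 → 1, 5.6342/1 → 5; chars 15.
Subsquare (5′×2.5′, letters a–x): 0.1052/0.0833333 → 1 → b, 0.6342/0.0416667 → 15 → p; chars bp.

NJ15bp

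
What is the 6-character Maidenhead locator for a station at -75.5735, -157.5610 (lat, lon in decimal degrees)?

Add 180° to longitude and 90° to latitude: 22.4390, 14.4265.
Field (20°×10°, letters A–R): lon ⌊22.4390/20⌋ = 1 → B; lat ⌊14.4265/10⌋ = 1 → B.
Square (2°×1°, digits 0–9): lon ⌊2.4390/2⌋ = 1; lat ⌊4.4265/1⌋ = 4.
Subsquare (5′×2.5′, letters a–x): lon ⌊0.4390/0.0833333⌋ = 5 → f; lat ⌊0.4265/0.0416667⌋ = 10 → k.

BB14fk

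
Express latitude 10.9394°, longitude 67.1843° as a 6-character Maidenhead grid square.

Add 180° to longitude and 90° to latitude: 247.1843, 100.9394.
Field: lon ⌊247.1843/20⌋ = 12 → M; lat ⌊100.9394/10⌋ = 10 → K.
Square: lon ⌊7.1843/2⌋ = 3; lat ⌊0.9394/1⌋ = 0.
Subsquare: lon ⌊1.1843/0.0833333⌋ = 14 → o; lat ⌊0.9394/0.0416667⌋ = 22 → w.

MK30ow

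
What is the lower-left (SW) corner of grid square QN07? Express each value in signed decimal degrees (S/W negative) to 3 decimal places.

Field Q=16, N=13: +16·20° lon, +13·10° lat → SW at lon 140°, lat 40°.
Square 0, 7: +0·2° lon, +7·1° lat → SW at lon 140°, lat 47°.
latitude 47.000, longitude 140.000.

47.000, 140.000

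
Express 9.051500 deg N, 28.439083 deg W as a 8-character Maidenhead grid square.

HJ59sb72

Shift to the Maidenhead origin (180°W, 90°S): lon 151.56092, lat 99.05150.
Field (20°×10°, letters A–R): 151.56092/20 → 7 → H, 99.05150/10 → 9 → J; chars HJ.
Square (2°×1°, digits 0–9): 11.56092/2 → 5, 9.05150/1 → 9; chars 59.
Subsquare (5′×2.5′, letters a–x): 1.56092/0.0833333 → 18 → s, 0.05150/0.0416667 → 1 → b; chars sb.
Extended square (30″×15″, digits 0–9): 0.06092/0.00833333 → 7, 0.00983/0.00416667 → 2; chars 72.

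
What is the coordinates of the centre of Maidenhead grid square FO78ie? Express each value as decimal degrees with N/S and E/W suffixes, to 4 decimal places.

58.1875° N, 65.2917° W

Field F=5, O=14: +5·20° lon, +14·10° lat → SW at lon -80°, lat 50°.
Square 7, 8: +7·2° lon, +8·1° lat → SW at lon -66°, lat 58°.
Subsquare i=8, e=4: +8·0.0833333° lon, +4·0.0416667° lat → SW at lon -65.3333°, lat 58.1667°.
Cell spans 0.0833333° lon × 0.0416667° lat. Centre is SW corner plus half of each.
latitude 58.1875° N, longitude 65.2917° W.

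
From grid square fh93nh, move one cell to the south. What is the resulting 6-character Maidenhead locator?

Latitude subsquare h = 7; −1 → 6 = g.
The longitude characters are unchanged.

FH93ng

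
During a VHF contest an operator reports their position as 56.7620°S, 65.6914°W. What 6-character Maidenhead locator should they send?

FD73df

Add 180° to longitude and 90° to latitude: 114.3086, 33.2380.
Field (20°×10°, letters A–R): lon ⌊114.3086/20⌋ = 5 → F; lat ⌊33.2380/10⌋ = 3 → D.
Square (2°×1°, digits 0–9): lon ⌊14.3086/2⌋ = 7; lat ⌊3.2380/1⌋ = 3.
Subsquare (5′×2.5′, letters a–x): lon ⌊0.3086/0.0833333⌋ = 3 → d; lat ⌊0.2380/0.0416667⌋ = 5 → f.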